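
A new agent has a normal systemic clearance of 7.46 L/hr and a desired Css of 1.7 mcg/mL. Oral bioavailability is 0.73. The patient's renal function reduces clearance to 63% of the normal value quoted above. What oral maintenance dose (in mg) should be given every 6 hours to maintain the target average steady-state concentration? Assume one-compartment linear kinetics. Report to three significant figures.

65.7 mg

Patient clearance = 0.63 × 7.460 = 4.700 L/h
At steady state, dose per interval replaces the amount cleared in that interval: F·D/τ = CL·Css.
D = CL × Css × τ / F = 4.700 × 1.7 × 6 / 0.73 = 65.67 mg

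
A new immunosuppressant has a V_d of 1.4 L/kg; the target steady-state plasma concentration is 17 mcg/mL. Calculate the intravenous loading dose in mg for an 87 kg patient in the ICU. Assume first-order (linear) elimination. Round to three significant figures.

Total Vd = 1.4 × 87 = 121.8 L
LD = Vd × C = 121.8 × 17.00 = 2071 mg

2070 mg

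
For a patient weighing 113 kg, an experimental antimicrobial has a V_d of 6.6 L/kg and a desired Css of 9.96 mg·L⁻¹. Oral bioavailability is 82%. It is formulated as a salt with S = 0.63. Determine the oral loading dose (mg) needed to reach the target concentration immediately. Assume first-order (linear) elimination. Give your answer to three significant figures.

Total Vd = 6.6 × 113 = 745.8 L
The loading dose fills Vd to the target concentration.
LD = Vd × C / F / S = 745.8 × 9.960 / 0.82 / 0.63 = 14380 mg

14400 mg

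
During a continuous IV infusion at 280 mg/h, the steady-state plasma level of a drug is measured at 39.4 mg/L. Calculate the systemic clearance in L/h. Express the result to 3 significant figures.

7.11 L/h

At steady state, infusion rate = CL × Css, so CL = rate / Css.
CL = 280 / 39.4 = 7.107 L/h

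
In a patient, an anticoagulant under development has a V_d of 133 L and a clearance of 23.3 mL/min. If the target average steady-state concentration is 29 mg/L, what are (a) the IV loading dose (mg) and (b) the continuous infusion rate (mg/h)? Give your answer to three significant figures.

LD = Vd · C_target = 133.0 × 29 = 3857 mg
CL = 23.3 mL/min × 60/1000 = 1.398 L/h
Maintenance: replace elimination → rate = CL × Css = 1.398 × 29 = 40.54 mg/h

(a) 3860 mg; (b) 40.5 mg/h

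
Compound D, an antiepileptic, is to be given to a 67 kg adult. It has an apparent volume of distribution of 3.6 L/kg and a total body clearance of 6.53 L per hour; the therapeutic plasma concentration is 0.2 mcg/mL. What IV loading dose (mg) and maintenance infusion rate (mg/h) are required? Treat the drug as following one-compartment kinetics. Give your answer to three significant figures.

Vd(total) = 67 kg × 3.6 L/kg = 241.2 L
Loading dose = Vd × C = 241.2 × 0.2 = 48.24 mg
Infusion rate = 6.530 L/h × 0.2 mg/L = 1.306 mg/h

(a) 48.2 mg; (b) 1.31 mg/h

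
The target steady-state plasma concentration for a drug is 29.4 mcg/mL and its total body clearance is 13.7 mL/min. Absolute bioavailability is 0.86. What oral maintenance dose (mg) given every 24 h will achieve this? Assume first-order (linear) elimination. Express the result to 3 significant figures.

674 mg

Convert clearance: 13.7 mL/min × 60 min/h ÷ 1000 mL/L = 0.8220 L/h
D = CL × Css × τ / F = 0.8220 × 29.4 × 24 / 0.86 = 674.4 mg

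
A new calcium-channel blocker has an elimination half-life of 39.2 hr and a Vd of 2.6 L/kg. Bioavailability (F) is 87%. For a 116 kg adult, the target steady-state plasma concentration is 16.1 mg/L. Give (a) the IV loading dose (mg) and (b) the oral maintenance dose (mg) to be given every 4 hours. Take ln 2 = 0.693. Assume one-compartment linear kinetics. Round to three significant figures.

Vd(total) = 116 kg × 2.6 L/kg = 301.6 L
LD = Vd × C = 301.6 × 16.1 = 4856 mg
CL = 0.693 × Vd / t½ = 0.693 × 301.6 / 39.2 = 5.332 L/h
D = CL × Css × τ / F = 5.332 × 16.1 × 4 / 0.87 = 394.7 mg

(a) 4860 mg; (b) 395 mg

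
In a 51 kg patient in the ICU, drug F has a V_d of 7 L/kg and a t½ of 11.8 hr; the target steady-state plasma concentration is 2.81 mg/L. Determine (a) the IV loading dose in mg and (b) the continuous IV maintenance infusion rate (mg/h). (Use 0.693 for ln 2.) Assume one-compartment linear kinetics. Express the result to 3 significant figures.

(a) 1000 mg; (b) 58.9 mg/h

Total Vd = 7 × 51 = 357.0 L
LD = Vd × C = 357.0 × 2.81 = 1003 mg
CL = 0.693 × Vd / t½ = 0.693 × 357.0 / 11.8 = 20.97 L/h
Infusion rate = CL × Css = 20.97 × 2.81 = 58.93 mg/h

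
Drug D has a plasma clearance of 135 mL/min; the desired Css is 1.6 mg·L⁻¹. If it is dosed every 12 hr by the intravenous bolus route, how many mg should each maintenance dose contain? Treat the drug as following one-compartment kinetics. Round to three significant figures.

156 mg

Convert clearance: 135 mL/min × 60 min/h ÷ 1000 mL/L = 8.100 L/h
At steady state, dose per interval replaces the amount cleared in that interval: D/τ = CL·Css.
D = CL × Css × τ = 8.100 × 1.6 × 12 = 155.5 mg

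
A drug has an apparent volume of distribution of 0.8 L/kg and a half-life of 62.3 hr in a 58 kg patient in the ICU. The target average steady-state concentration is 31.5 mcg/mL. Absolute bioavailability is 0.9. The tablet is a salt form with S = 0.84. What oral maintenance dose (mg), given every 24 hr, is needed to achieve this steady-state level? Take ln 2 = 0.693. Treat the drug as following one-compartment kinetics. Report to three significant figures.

Vd = 0.8 L/kg × 58 kg = 46.40 L
CL = 0.693 × Vd / t½ = 0.693 × 46.40 / 62.3 = 0.5161 L/h
D = CL × Css × τ / F / S = 0.5161 × 31.5 × 24 / 0.9 / 0.84 = 516.1 mg

516 mg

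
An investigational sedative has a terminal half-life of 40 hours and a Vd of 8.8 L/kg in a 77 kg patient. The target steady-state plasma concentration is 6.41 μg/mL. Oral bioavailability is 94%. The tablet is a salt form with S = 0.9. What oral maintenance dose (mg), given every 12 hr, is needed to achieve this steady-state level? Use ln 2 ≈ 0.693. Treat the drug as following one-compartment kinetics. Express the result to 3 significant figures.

1070 mg

Vd(total) = 77 kg × 8.8 L/kg = 677.6 L
CL = 0.693 × Vd / t½ = 0.693 × 677.6 / 40 = 11.74 L/h
D = CL × Css × τ / F / S = 11.74 × 6.41 × 12 / 0.94 / 0.9 = 1067 mg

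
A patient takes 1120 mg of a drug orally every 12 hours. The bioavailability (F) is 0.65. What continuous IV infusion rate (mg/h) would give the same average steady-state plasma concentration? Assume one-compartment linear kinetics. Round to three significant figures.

Equivalent systemic input: infusion rate = F·D/τ.
Rate = 0.65 × 1120 / 12 = 60.67 mg/h

60.7 mg/h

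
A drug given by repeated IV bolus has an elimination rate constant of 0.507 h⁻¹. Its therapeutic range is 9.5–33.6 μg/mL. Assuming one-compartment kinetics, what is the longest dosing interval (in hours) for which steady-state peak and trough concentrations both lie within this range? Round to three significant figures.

2.49 h

Between IV bolus doses, concentration decays as C = C₀·e^(−kτ), so C_peak/C_trough = e^(kτ).
τ_max = ln(C_peak/C_trough) / k = ln(33.6/9.5) / 0.5070 = 1.263 / 0.5070 = 2.491 h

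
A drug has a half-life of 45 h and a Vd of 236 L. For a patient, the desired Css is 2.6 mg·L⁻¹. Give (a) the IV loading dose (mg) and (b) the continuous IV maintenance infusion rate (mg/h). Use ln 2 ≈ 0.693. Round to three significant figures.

(a) 614 mg; (b) 9.45 mg/h

LD = Vd × C = 236.0 × 2.6 = 613.6 mg
CL = 0.693 × Vd / t½ = 0.693 × 236.0 / 45 = 3.634 L/h
Infusion rate = CL × Css = 3.634 × 2.6 = 9.448 mg/h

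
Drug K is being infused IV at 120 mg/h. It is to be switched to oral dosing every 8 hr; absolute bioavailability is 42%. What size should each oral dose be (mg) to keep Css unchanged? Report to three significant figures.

2290 mg

To maintain the same Css, the systemic dosing rate must be unchanged: F·D/τ = infusion rate.
D = rate × τ / F = 120 × 8 / 0.42 = 2286 mg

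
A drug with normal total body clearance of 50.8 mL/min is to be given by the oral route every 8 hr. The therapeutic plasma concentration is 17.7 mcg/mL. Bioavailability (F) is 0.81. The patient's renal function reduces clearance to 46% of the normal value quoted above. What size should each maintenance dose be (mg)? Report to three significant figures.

245 mg

Convert clearance: 50.8 mL/min × 60 min/h ÷ 1000 mL/L = 3.048 L/h
Patient clearance = 0.46 × 3.048 = 1.402 L/h
D = CL × Css × τ / F = 1.402 × 17.7 × 8 / 0.81 = 245.1 mg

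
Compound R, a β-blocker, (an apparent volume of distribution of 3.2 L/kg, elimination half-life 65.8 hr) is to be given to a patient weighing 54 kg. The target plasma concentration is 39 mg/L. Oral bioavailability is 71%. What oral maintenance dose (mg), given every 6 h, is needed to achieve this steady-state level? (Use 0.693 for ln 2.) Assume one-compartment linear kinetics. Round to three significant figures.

600 mg

Total Vd = 3.2 × 54 = 172.8 L
k = 0.693/65.8 = 0.01053 h⁻¹, so CL = k·Vd = 0.01053 × 172.8 = 1.820 L/h
D = CL × Css × τ / F = 1.820 × 39 × 6 / 0.71 = 599.8 mg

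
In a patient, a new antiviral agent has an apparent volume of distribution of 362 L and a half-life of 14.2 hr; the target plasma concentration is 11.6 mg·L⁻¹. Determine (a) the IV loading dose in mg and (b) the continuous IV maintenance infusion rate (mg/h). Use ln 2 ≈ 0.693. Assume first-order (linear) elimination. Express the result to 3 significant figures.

LD = Vd × C = 362.0 × 11.6 = 4199 mg
CL = 0.693 × Vd / t½ = 0.693 × 362.0 / 14.2 = 17.67 L/h
Infusion rate = CL × Css = 17.67 × 11.6 = 205.0 mg/h

(a) 4200 mg; (b) 205 mg/h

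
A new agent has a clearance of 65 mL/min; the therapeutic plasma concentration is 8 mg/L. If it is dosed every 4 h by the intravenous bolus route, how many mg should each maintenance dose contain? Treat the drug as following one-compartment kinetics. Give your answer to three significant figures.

CL = 65 mL/min × 60/1000 = 3.900 L/h
D = CL × Css × τ = 3.900 × 8 × 4 = 124.8 mg

125 mg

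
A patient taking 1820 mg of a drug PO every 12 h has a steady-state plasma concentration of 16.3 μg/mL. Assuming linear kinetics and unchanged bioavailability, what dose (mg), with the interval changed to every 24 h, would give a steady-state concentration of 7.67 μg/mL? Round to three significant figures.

For first-order elimination, Css ∝ F·D/(CL·τ); F and CL are unchanged, so Css ∝ D/τ.
D₂ = D₁ × (Css,target / Css,current) × (τ₂/τ₁) = 1820 × (7.67/16.3) × (24/12) = 1713 mg

1710 mg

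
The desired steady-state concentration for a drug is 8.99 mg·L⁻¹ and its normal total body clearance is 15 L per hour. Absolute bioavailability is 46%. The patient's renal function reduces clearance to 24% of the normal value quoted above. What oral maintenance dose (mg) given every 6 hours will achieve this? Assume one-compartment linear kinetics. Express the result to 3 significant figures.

422 mg

Patient clearance = 0.24 × 15.00 = 3.600 L/h
D = CL × Css × τ / F = 3.600 × 8.99 × 6 / 0.46 = 422.1 mg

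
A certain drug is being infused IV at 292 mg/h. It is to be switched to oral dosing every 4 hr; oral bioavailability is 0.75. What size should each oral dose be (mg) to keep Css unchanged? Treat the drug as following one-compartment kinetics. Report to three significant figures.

1560 mg

To maintain the same Css, the systemic dosing rate must be unchanged: F·D/τ = infusion rate.
D = rate × τ / F = 292 × 4 / 0.75 = 1557 mg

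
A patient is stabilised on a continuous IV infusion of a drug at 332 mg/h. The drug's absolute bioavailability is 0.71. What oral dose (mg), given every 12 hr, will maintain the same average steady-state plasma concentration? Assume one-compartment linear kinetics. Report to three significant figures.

5610 mg

To maintain the same Css, the systemic dosing rate must be unchanged: F·D/τ = infusion rate.
D = rate × τ / F = 332 × 12 / 0.71 = 5611 mg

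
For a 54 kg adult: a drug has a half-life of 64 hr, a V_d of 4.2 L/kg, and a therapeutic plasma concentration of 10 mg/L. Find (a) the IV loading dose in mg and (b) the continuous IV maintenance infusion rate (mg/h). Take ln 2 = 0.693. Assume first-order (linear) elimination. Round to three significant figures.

(a) 2270 mg; (b) 24.6 mg/h

Vd(total) = 54 kg × 4.2 L/kg = 226.8 L
LD = Vd × C = 226.8 × 10 = 2268 mg
CL = 0.693 × Vd / t½ = 0.693 × 226.8 / 64 = 2.456 L/h
Infusion rate = CL × Css = 2.456 × 10 = 24.56 mg/h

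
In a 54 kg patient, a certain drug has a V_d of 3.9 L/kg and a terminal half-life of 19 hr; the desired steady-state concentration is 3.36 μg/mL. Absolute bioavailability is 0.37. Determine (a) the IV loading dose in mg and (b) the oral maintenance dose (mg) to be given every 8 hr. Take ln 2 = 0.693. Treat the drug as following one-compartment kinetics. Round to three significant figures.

(a) 708 mg; (b) 558 mg

Total Vd = 3.9 × 54 = 210.6 L
LD = Vd × C = 210.6 × 3.36 = 707.6 mg
CL = 0.693 × Vd / t½ = 0.693 × 210.6 / 19 = 7.681 L/h
D = CL × Css × τ / F = 7.681 × 3.36 × 8 / 0.37 = 558.0 mg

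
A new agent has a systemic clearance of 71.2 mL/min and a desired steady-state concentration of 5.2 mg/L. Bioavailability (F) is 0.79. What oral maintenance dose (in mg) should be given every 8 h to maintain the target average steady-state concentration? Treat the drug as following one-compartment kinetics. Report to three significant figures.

Convert clearance: 71.2 mL/min × 60 min/h ÷ 1000 mL/L = 4.272 L/h
D = CL × Css × τ / F = 4.272 × 5.2 × 8 / 0.79 = 225.0 mg

225 mg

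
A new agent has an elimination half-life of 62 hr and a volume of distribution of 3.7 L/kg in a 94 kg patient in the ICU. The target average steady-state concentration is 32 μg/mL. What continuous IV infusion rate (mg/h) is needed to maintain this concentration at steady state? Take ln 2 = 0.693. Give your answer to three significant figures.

Vd(total) = 94 kg × 3.7 L/kg = 347.8 L
CL = ln 2 · Vd / t½ = 0.693 × 347.8 / 62 = 3.888 L/h
Infusion rate = CL × Css = 3.888 × 32 = 124.4 mg/h

124 mg/h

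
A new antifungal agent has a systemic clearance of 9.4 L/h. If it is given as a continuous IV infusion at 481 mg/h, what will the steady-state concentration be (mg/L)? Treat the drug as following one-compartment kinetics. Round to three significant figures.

51.2 mg/L

Css = rate / CL = 481 / 9.400 = 51.17 mg/L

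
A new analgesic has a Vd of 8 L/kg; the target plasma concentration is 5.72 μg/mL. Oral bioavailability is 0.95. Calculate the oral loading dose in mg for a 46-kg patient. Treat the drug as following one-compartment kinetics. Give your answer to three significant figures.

2220 mg

Vd(total) = 46 kg × 8 L/kg = 368.0 L
LD = Vd × C / F = 368.0 × 5.720 / 0.95 = 2216 mg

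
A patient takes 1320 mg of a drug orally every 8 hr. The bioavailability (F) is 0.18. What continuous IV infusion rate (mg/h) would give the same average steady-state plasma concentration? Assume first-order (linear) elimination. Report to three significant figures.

29.7 mg/h

Equivalent systemic input: infusion rate = F·D/τ.
Rate = 0.18 × 1320 / 8 = 29.70 mg/h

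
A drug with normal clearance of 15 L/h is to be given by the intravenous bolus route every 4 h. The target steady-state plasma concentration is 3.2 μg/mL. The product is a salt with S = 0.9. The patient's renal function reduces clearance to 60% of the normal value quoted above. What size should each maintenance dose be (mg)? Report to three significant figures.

128 mg

Patient clearance = 0.6 × 15.00 = 9.000 L/h
At steady state, dose per interval replaces the amount cleared in that interval: S·D/τ = CL·Css.
D = CL × Css × τ / S = 9.000 × 3.2 × 4 / 0.9 = 128.0 mg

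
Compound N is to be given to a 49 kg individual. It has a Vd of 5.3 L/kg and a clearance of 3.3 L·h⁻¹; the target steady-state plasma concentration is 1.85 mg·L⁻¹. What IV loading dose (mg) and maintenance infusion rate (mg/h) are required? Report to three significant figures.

Total Vd = 5.3 × 49 = 259.7 L
LD = Vd · C_target = 259.7 × 1.85 = 480.4 mg
Infusion rate = 3.300 L/h × 1.85 mg/L = 6.105 mg/h

(a) 480 mg; (b) 6.11 mg/h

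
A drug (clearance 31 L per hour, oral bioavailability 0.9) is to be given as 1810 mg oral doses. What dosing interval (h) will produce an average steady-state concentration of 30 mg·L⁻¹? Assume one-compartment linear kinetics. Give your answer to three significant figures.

F·D/τ = CL·Css → τ = F·D / (CL·Css).
τ = 0.9 × 1810 / (31 × 30) = 1.752 h

1.75 h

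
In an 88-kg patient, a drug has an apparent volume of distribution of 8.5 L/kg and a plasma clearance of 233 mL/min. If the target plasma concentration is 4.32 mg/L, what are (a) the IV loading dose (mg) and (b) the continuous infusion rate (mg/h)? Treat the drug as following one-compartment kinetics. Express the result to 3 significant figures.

(a) 3230 mg; (b) 60.4 mg/h

Vd(total) = 88 kg × 8.5 L/kg = 748.0 L
Loading: fill Vd to C_target → 748.0 L × 4.32 mg/L = 3231 mg
CL = 233 mL/min = 233 × 0.06 = 13.98 L/h
Infusion rate = 13.98 L/h × 4.32 mg/L = 60.39 mg/h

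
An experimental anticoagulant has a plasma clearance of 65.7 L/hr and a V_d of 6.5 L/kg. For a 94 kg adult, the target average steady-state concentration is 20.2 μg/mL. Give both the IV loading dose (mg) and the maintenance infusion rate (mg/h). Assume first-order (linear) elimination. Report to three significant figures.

(a) 12300 mg; (b) 1330 mg/h

Vd = 6.5 L/kg × 94 kg = 611.0 L
Loading dose = Vd × C = 611.0 × 20.2 = 12340 mg
Infusion rate = 65.70 L/h × 20.2 mg/L = 1327 mg/h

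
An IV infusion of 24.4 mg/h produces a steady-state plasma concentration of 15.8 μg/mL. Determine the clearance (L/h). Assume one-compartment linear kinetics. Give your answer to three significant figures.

At steady state, infusion rate = CL × Css, so CL = rate / Css.
CL = 24.4 / 15.8 = 1.544 L/h

1.54 L/h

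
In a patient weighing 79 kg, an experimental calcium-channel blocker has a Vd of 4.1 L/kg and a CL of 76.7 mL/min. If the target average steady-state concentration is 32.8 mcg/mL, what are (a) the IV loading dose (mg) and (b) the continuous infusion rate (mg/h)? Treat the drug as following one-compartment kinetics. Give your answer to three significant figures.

Vd = 4.1 L/kg × 79 kg = 323.9 L
LD = Vd · C_target = 323.9 × 32.8 = 10620 mg
CL = 76.7 mL/min = 76.7 × 0.06 = 4.602 L/h
Maintenance: replace elimination → rate = CL × Css = 4.602 × 32.8 = 150.9 mg/h

(a) 10600 mg; (b) 151 mg/h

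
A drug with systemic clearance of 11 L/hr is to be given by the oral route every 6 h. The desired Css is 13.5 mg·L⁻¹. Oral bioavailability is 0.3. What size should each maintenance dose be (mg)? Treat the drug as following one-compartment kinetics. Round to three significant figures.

2970 mg

At steady state, dose per interval replaces the amount cleared in that interval: F·D/τ = CL·Css.
D = CL × Css × τ / F = 11.00 × 13.5 × 6 / 0.3 = 2970 mg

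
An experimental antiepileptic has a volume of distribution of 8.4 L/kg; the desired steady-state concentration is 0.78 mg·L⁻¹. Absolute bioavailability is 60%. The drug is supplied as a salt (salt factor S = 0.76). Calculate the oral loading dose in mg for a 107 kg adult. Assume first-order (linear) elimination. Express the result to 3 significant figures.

1540 mg

Total Vd = 8.4 × 107 = 898.8 L
The loading dose fills Vd to the target concentration.
LD = Vd × C / F / S = 898.8 × 0.7800 / 0.6 / 0.76 = 1537 mg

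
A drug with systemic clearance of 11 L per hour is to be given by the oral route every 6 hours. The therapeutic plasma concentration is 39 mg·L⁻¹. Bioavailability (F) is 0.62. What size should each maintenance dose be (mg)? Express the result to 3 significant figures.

D = CL × Css × τ / F = 11.00 × 39 × 6 / 0.62 = 4152 mg

4150 mg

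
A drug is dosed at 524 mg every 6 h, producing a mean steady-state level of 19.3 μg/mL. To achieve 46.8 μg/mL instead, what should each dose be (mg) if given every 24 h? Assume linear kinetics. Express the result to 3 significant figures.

5080 mg

For first-order elimination, Css ∝ F·D/(CL·τ); F and CL are unchanged, so Css ∝ D/τ.
D₂ = D₁ × (Css,target / Css,current) × (τ₂/τ₁) = 524 × (46.8/19.3) × (24/6) = 5083 mg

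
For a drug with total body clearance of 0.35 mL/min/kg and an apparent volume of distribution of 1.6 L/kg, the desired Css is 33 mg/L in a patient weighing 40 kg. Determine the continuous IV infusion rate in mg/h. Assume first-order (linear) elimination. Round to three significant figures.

CL = 0.35 mL/min/kg × 40 kg = 14.00 mL/min = 14.00 × 60/1000 = 0.8400 L/h
R₀ = 0.8400 × 33 = 27.72 mg/h

27.7 mg/h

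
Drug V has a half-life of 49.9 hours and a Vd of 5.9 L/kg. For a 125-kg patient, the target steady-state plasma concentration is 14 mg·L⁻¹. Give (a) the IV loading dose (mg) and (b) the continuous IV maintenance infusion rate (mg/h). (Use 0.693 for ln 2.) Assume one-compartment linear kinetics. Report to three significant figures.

(a) 10300 mg; (b) 143 mg/h

Vd = 5.9 L/kg × 125 kg = 737.5 L
LD = Vd × C = 737.5 × 14 = 10330 mg
CL = 0.693 × Vd / t½ = 0.693 × 737.5 / 49.9 = 10.24 L/h
Infusion rate = CL × Css = 10.24 × 14 = 143.4 mg/h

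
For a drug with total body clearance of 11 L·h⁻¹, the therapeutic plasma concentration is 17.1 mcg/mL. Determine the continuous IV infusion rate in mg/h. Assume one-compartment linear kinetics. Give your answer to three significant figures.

188 mg/h

At steady state, infusion rate equals elimination rate: rate in = CL × Css.
R₀ = 11.00 × 17.1 = 188.1 mg/h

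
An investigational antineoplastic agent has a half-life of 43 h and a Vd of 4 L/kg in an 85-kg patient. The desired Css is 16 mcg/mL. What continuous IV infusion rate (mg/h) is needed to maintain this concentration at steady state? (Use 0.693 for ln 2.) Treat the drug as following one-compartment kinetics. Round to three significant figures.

87.7 mg/h

Vd = 4 L/kg × 85 kg = 340.0 L
CL = 0.693 × Vd / t½ = 0.693 × 340.0 / 43 = 5.480 L/h
Infusion rate = CL × Css = 5.480 × 16 = 87.68 mg/h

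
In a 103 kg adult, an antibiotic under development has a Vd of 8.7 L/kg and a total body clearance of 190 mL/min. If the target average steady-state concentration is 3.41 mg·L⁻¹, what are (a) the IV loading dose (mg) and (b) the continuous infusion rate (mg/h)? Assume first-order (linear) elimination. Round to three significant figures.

Total Vd = 8.7 × 103 = 896.1 L
LD = Vd · C_target = 896.1 × 3.41 = 3056 mg
Convert clearance: 190 mL/min × 60 min/h ÷ 1000 mL/L = 11.40 L/h
Maintenance: replace elimination → rate = CL × Css = 11.40 × 3.41 = 38.87 mg/h

(a) 3060 mg; (b) 38.9 mg/h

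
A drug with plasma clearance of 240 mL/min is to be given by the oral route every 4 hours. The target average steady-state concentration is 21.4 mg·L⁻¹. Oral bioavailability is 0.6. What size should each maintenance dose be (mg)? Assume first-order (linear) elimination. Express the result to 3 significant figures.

2050 mg

CL = 240 mL/min × 60/1000 = 14.40 L/h
D = CL × Css × τ / F = 14.40 × 21.4 × 4 / 0.6 = 2054 mg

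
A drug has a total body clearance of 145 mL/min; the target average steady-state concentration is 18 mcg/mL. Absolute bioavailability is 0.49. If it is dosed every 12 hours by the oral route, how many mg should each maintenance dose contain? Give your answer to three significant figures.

CL = 145 mL/min × 60/1000 = 8.700 L/h
D = CL × Css × τ / F = 8.700 × 18 × 12 / 0.49 = 3835 mg

3840 mg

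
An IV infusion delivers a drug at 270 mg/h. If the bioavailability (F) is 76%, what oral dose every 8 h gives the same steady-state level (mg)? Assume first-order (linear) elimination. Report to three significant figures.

To maintain the same Css, the systemic dosing rate must be unchanged: F·D/τ = infusion rate.
D = rate × τ / F = 270 × 8 / 0.76 = 2842 mg

2840 mg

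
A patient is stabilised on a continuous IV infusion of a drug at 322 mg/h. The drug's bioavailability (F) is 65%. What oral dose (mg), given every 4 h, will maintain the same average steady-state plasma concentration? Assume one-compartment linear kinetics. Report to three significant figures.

1980 mg

To maintain the same Css, the systemic dosing rate must be unchanged: F·D/τ = infusion rate.
D = rate × τ / F = 322 × 4 / 0.65 = 1982 mg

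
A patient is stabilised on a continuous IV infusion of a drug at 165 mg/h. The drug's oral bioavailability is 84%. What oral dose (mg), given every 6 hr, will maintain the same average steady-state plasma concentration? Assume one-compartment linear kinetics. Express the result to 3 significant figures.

To maintain the same Css, the systemic dosing rate must be unchanged: F·D/τ = infusion rate.
D = rate × τ / F = 165 × 6 / 0.84 = 1179 mg

1180 mg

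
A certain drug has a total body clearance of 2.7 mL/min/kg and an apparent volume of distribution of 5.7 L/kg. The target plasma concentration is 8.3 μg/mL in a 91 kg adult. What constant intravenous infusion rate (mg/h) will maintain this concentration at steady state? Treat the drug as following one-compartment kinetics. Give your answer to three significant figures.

122 mg/h

CL = 2.7 mL/min/kg × 91 kg = 245.7 mL/min = 245.7 × 60/1000 = 14.74 L/h
At steady state, infusion rate equals elimination rate: rate in = CL × Css.
R₀ = 14.74 × 8.3 = 122.3 mg/h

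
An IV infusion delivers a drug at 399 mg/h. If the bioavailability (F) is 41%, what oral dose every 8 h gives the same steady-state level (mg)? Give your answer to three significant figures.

To maintain the same Css, the systemic dosing rate must be unchanged: F·D/τ = infusion rate.
D = rate × τ / F = 399 × 8 / 0.41 = 7785 mg

7790 mg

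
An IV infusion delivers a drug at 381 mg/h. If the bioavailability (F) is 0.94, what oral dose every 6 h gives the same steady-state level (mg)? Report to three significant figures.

To maintain the same Css, the systemic dosing rate must be unchanged: F·D/τ = infusion rate.
D = rate × τ / F = 381 × 6 / 0.94 = 2432 mg

2430 mg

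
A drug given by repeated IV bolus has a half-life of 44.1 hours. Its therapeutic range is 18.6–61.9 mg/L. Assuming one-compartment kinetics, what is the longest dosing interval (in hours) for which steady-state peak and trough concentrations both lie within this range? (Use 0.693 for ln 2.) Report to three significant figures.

k = 0.693 / t½ = 0.693 / 44.1 = 0.01571 h⁻¹
Between IV bolus doses, concentration decays as C = C₀·e^(−kτ), so C_peak/C_trough = e^(kτ).
τ_max = ln(C_peak/C_trough) / k = ln(61.9/18.6) / 0.01571 = 1.202 / 0.01571 = 76.51 h

76.5 h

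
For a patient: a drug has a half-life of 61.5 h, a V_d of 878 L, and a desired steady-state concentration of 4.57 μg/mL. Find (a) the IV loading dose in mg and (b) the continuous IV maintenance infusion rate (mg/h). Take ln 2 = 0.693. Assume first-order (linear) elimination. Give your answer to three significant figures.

(a) 4010 mg; (b) 45.2 mg/h

LD = Vd × C = 878.0 × 4.57 = 4012 mg
CL = 0.693 × Vd / t½ = 0.693 × 878.0 / 61.5 = 9.894 L/h
Infusion rate = CL × Css = 9.894 × 4.57 = 45.22 mg/h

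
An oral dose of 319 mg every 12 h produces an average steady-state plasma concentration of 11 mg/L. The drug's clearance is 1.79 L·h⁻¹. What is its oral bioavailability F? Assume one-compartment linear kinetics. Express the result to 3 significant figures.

F·D/τ = CL·Css at steady state → F = CL·Css·τ / D.
F = 1.79 × 11 × 12 / 319 = 0.741

0.741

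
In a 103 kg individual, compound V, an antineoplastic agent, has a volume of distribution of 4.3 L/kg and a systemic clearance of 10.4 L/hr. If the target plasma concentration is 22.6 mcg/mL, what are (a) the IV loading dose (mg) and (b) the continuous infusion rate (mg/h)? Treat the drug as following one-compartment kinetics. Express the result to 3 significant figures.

(a) 10000 mg; (b) 235 mg/h

Vd(total) = 103 kg × 4.3 L/kg = 442.9 L
LD = Vd · C_target = 442.9 × 22.6 = 10010 mg
Maintenance infusion rate = CL × Css = 10.40 × 22.6 = 235.0 mg/h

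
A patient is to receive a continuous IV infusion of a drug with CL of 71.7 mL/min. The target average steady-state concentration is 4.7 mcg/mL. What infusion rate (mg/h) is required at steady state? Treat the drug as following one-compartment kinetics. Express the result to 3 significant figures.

CL = 71.7 mL/min × 60/1000 = 4.302 L/h
Infusion rate = CL · Css = 4.302 L/h × 4.7 mg/L = 20.22 mg/h

20.2 mg/h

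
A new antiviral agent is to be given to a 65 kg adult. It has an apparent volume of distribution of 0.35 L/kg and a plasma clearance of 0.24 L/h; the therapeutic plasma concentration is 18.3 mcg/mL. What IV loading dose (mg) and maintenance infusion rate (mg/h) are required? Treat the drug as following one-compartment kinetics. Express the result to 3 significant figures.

(a) 416 mg; (b) 4.39 mg/h

Total Vd = 0.35 × 65 = 22.75 L
Loading dose = Vd × C = 22.75 × 18.3 = 416.3 mg
Maintenance infusion rate = CL × Css = 0.2400 × 18.3 = 4.392 mg/h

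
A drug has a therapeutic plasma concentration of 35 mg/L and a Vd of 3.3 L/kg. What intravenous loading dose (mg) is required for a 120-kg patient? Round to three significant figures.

Vd = 3.3 L/kg × 120 kg = 396.0 L
LD = Vd × C = 396.0 × 35.00 = 13860 mg

13900 mg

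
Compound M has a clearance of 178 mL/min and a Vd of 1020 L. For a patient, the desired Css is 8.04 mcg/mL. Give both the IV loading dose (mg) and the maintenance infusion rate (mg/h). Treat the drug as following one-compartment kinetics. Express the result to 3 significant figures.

LD = Vd · C_target = 1020 × 8.04 = 8201 mg
CL = 178 mL/min = 178 × 0.06 = 10.68 L/h
Infusion rate = 10.68 L/h × 8.04 mg/L = 85.87 mg/h

(a) 8200 mg; (b) 85.9 mg/h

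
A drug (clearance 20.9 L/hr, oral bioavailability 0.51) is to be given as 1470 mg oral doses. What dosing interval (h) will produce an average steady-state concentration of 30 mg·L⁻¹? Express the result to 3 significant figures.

1.20 h

F·D/τ = CL·Css → τ = F·D / (CL·Css).
τ = 0.51 × 1470 / (20.9 × 30) = 1.196 h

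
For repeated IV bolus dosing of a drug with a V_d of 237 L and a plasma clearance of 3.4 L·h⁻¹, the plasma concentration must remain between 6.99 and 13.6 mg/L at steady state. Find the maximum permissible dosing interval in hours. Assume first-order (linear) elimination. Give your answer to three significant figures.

46.4 h

k = CL / Vd = 3.400 / 237.0 = 0.01435 h⁻¹
Between IV bolus doses, concentration decays as C = C₀·e^(−kτ), so C_peak/C_trough = e^(kτ).
τ_max = ln(C_peak/C_trough) / k = ln(13.6/6.99) / 0.01435 = 0.6656 / 0.01435 = 46.38 h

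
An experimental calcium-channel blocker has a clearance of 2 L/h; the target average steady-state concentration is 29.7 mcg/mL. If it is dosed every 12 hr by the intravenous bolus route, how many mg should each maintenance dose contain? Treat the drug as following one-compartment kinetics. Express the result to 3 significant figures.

713 mg

D = CL × Css × τ = 2.000 × 29.7 × 12 = 712.8 mg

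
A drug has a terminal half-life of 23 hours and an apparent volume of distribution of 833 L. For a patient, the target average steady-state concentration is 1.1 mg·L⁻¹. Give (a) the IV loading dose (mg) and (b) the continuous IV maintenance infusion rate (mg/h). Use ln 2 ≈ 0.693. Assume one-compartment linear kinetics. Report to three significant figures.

LD = Vd × C = 833.0 × 1.1 = 916.3 mg
CL = 0.693 × Vd / t½ = 0.693 × 833.0 / 23 = 25.10 L/h
Infusion rate = CL × Css = 25.10 × 1.1 = 27.61 mg/h

(a) 916 mg; (b) 27.6 mg/h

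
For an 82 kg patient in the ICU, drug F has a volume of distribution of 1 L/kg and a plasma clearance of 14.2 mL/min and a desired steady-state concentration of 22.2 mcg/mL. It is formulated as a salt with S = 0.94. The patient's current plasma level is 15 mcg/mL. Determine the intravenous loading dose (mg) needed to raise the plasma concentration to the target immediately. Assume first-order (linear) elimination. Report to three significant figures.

Vd(total) = 82 kg × 1 L/kg = 82.00 L
The loading dose fills Vd to the target concentration.
Concentration deficit ΔC = 22.2 − 15 = 7.200 mg/L
LD = Vd × ΔC / S = 82.00 × 7.200 / 0.94 = 628.1 mg

628 mg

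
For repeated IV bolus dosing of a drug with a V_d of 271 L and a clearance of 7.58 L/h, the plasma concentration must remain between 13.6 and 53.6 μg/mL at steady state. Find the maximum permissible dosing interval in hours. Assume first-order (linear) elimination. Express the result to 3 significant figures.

k = CL / Vd = 7.580 / 271.0 = 0.02797 h⁻¹
Between IV bolus doses, concentration decays as C = C₀·e^(−kτ), so C_peak/C_trough = e^(kτ).
τ_max = ln(C_peak/C_trough) / k = ln(53.6/13.6) / 0.02797 = 1.371 / 0.02797 = 49.02 h

49.0 h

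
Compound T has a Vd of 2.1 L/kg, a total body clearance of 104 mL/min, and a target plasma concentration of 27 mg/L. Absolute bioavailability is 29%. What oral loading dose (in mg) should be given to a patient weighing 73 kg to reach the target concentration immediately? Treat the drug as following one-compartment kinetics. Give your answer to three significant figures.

Total Vd = 2.1 × 73 = 153.3 L
LD is governed by Vd — clearance does not enter the loading-dose calculation.
LD = Vd × C / F = 153.3 × 27.00 / 0.29 = 14270 mg

14300 mg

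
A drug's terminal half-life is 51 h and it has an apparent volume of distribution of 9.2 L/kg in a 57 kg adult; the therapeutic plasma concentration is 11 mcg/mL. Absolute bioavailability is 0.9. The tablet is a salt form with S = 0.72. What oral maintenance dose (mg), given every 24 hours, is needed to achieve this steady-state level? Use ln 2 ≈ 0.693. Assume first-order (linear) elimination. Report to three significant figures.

Vd(total) = 57 kg × 9.2 L/kg = 524.4 L
k = 0.693/51 = 0.01359 h⁻¹, so CL = k·Vd = 0.01359 × 524.4 = 7.127 L/h
D = CL × Css × τ / F / S = 7.127 × 11 × 24 / 0.9 / 0.72 = 2904 mg

2900 mg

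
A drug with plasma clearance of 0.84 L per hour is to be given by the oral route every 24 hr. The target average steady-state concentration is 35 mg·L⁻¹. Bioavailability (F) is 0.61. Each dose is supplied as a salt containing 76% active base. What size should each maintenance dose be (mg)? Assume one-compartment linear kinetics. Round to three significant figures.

D = CL × Css × τ / F / S = 0.8400 × 35 × 24 / 0.61 / 0.76 = 1522 mg

1520 mg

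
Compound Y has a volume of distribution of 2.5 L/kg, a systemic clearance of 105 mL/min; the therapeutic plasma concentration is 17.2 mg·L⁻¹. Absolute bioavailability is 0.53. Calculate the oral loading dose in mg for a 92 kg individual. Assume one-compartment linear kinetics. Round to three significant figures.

7460 mg

Vd = 2.5 L/kg × 92 kg = 230.0 L
Loading dose depends on Vd (not clearance): it fills the distribution volume.
LD = Vd × C / F = 230.0 × 17.20 / 0.53 = 7464 mg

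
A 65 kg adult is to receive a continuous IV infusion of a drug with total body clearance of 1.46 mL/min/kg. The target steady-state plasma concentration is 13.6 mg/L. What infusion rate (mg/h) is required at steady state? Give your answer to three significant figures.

CL = 1.46 mL/min/kg × 65 kg = 94.90 mL/min = 94.90 × 60/1000 = 5.694 L/h
Rate = CL × Css = 5.694 × 13.6 = 77.44 mg/h

77.4 mg/h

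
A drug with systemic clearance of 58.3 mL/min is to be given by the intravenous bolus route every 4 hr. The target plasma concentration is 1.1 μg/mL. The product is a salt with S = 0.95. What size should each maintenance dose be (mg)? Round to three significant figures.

Convert clearance: 58.3 mL/min × 60 min/h ÷ 1000 mL/L = 3.498 L/h
D = CL × Css × τ / S = 3.498 × 1.1 × 4 / 0.95 = 16.20 mg

16.2 mg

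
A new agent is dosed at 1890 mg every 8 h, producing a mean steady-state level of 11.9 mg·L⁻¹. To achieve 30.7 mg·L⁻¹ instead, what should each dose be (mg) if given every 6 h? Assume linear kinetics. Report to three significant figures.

With linear kinetics, Css is proportional to dose rate (D/τ) at fixed clearance.
D₂ = D₁ × (Css,target / Css,current) × (τ₂/τ₁) = 1890 × (30.7/11.9) × (6/8) = 3657 mg

3660 mg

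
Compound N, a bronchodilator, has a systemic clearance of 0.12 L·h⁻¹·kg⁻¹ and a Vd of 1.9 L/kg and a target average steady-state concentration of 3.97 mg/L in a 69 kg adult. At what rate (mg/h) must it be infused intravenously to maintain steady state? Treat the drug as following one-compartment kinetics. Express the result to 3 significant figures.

32.9 mg/h

CL = 0.12 L·h⁻¹·kg⁻¹ × 69 kg = 8.280 L/h
Infusion rate = CL · Css = 8.280 L/h × 3.97 mg/L = 32.87 mg/h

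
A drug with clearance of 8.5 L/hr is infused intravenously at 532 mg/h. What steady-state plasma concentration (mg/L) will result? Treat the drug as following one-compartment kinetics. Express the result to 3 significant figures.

Css = rate / CL = 532 / 8.500 = 62.59 mg/L

62.6 mg/L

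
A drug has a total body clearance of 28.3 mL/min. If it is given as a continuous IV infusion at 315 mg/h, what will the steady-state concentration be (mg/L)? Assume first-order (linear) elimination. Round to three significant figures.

186 mg/L

Convert clearance: 28.3 mL/min × 60 min/h ÷ 1000 mL/L = 1.698 L/h
Css = rate / CL = 315 / 1.698 = 185.5 mg/L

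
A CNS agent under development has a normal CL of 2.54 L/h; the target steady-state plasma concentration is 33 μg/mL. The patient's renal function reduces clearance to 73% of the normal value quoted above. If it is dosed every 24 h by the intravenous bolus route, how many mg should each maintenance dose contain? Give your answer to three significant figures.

1470 mg

Patient clearance = 0.73 × 2.540 = 1.854 L/h
D = CL × Css × τ = 1.854 × 33 × 24 = 1468 mg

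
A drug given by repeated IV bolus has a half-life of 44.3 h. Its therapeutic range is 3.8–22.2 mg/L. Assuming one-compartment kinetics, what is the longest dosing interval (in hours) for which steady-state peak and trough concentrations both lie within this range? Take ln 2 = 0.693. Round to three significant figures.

113 h

k = 0.693 / t½ = 0.693 / 44.3 = 0.01564 h⁻¹
Between IV bolus doses, concentration decays as C = C₀·e^(−kτ), so C_peak/C_trough = e^(kτ).
τ_max = ln(C_peak/C_trough) / k = ln(22.2/3.8) / 0.01564 = 1.765 / 0.01564 = 112.9 h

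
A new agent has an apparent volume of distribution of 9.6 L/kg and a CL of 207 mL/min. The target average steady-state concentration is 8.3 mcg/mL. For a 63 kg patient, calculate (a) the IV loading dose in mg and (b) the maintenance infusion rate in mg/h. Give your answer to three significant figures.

(a) 5020 mg; (b) 103 mg/h

Total Vd = 9.6 × 63 = 604.8 L
Loading dose = Vd × C = 604.8 × 8.3 = 5020 mg
CL = 207 mL/min = 207 × 0.06 = 12.42 L/h
Maintenance: replace elimination → rate = CL × Css = 12.42 × 8.3 = 103.1 mg/h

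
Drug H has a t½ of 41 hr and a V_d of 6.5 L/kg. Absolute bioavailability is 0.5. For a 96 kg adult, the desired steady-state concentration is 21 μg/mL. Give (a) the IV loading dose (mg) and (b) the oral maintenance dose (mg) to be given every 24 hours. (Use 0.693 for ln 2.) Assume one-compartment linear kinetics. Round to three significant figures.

(a) 13100 mg; (b) 10600 mg

Vd(total) = 96 kg × 6.5 L/kg = 624.0 L
LD = Vd × C = 624.0 × 21 = 13100 mg
CL = 0.693 × Vd / t½ = 0.693 × 624.0 / 41 = 10.55 L/h
D = CL × Css × τ / F = 10.55 × 21 × 24 / 0.5 = 10630 mg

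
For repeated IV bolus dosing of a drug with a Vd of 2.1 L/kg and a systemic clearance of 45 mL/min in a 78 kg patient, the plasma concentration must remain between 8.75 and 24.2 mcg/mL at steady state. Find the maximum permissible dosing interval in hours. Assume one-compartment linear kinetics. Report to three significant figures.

61.7 h

Total Vd = 2.1 × 78 = 163.8 L
Convert clearance: 45 mL/min × 60 min/h ÷ 1000 mL/L = 2.700 L/h
k = CL / Vd = 2.700 / 163.8 = 0.01648 h⁻¹
Between IV bolus doses, concentration decays as C = C₀·e^(−kτ), so C_peak/C_trough = e^(kτ).
τ_max = ln(C_peak/C_trough) / k = ln(24.2/8.75) / 0.01648 = 1.017 / 0.01648 = 61.71 h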